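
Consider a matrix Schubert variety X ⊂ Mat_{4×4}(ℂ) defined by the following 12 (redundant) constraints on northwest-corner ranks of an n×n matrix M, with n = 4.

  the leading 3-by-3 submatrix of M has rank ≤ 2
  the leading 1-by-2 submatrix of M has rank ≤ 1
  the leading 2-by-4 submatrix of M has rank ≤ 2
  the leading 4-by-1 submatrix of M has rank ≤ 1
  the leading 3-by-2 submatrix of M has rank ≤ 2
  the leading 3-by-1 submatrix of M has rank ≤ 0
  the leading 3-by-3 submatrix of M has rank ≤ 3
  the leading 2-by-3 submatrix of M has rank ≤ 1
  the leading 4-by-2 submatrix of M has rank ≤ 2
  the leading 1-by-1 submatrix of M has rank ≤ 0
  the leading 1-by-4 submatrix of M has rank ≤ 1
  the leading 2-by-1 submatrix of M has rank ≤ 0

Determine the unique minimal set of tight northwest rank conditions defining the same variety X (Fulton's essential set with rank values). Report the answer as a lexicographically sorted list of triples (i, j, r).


The tightest implied rank at each (i,j), from the 12 conditions:

  row 1: 0  1  1  1
  row 2: 0  1  1  2
  row 3: 0  1  2  3
  row 4: 1  2  3  4

hence w(1..4) = (2, 4, 3, 1).

2 SE-corners of the 4-cell Rothe diagram give Ess(w):

[(2, 3, 1), (3, 1, 0)]


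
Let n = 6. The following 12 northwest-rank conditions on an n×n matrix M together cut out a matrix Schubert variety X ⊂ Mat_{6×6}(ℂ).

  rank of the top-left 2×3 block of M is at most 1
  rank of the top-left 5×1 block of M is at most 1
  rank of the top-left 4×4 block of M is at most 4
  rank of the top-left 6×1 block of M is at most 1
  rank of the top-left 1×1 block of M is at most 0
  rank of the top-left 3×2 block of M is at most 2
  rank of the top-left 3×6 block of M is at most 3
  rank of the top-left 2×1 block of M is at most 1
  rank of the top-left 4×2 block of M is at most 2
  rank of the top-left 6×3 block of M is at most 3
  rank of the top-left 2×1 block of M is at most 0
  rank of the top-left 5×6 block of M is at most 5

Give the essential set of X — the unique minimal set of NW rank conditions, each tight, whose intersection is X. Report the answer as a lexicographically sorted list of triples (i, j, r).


Propagating the 12 rank bounds to every northwest block:

  i=1: 0, 1, 1, 1, 1, 1
  i=2: 0, 1, 1, 2, 2, 2
  i=3: 1, 2, 2, 3, 3, 3
  i=4: 1, 2, 3, 4, 4, 4
  i=5: 1, 2, 3, 4, 5, 5
  i=6: 1, 2, 3, 4, 5, 6

hence w(1..6) = (2, 4, 1, 3, 5, 6).

ℓ(w)=3; the 2 essential cells (i,j,r):

[(2, 1, 0), (2, 3, 1)]


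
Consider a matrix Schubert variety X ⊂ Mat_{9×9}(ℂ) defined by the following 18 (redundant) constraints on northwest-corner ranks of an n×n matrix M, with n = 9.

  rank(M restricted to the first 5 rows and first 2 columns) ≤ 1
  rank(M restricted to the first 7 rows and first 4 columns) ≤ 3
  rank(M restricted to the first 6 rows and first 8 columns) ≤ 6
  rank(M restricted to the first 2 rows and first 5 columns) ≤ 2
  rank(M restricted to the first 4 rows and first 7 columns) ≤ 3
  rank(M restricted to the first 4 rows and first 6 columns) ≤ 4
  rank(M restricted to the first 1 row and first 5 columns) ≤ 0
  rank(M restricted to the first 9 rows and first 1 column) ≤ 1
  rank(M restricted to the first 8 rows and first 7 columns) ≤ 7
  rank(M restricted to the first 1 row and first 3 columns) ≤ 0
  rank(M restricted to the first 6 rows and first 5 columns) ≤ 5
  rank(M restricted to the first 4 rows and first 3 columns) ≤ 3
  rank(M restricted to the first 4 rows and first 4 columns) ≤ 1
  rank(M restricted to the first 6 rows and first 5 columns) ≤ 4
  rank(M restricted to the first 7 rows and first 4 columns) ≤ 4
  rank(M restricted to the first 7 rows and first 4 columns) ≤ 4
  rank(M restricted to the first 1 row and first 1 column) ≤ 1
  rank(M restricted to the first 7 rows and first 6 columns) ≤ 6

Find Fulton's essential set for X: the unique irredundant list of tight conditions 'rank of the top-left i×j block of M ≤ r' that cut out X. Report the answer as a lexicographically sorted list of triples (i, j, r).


Rank table r_w(9×9) implied by the 18 constraints:

  row 1: 0 0 0 0 0 1 1 1 1
  row 2: 1 1 1 1 1 2 2 2 2
  row 3: 1 1 1 1 2 3 3 3 3
  row 4: 1 1 1 1 2 3 3 4 4
  row 5: 1 1 2 2 3 4 4 5 5
  row 6: 1 2 3 3 4 5 5 6 6
  row 7: 1 2 3 3 4 5 6 7 7
  row 8: 1 2 3 4 5 6 7 8 8
  row 9: 1 2 3 4 5 6 7 8 9

giving w = (6, 1, 5, 8, 3, 2, 7, 4, 9) via Δ²R.

5 SE-corners of the 14-cell Rothe diagram give Ess(w):

[(1, 5, 0), (4, 4, 1), (4, 7, 3), (5, 2, 1), (7, 4, 3)]


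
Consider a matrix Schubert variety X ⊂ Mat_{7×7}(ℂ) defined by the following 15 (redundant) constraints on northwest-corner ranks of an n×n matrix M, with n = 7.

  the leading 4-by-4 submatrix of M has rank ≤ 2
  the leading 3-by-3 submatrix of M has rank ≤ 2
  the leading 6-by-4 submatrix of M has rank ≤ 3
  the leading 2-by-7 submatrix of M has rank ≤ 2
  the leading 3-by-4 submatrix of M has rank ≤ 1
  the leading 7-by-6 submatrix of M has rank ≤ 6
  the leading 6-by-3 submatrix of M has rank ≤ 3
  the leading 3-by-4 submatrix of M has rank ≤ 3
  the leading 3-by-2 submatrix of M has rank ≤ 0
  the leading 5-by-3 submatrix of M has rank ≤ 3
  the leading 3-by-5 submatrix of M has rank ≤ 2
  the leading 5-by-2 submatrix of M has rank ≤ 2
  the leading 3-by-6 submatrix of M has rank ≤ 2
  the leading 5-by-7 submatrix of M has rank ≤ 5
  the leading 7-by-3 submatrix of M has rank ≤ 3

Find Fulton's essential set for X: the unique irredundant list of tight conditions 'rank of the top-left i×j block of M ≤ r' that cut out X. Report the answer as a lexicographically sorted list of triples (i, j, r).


Rank table r_w(7×7) implied by the 15 constraints:

  row 1: 0, 0, 1, 1, 1, 1, 1
  row 2: 0, 0, 1, 1, 2, 2, 2
  row 3: 0, 0, 1, 1, 2, 2, 3
  row 4: 1, 1, 2, 2, 3, 3, 4
  row 5: 1, 2, 3, 3, 4, 4, 5
  row 6: 1, 2, 3, 3, 4, 5, 6
  row 7: 1, 2, 3, 4, 5, 6, 7

so w = (3, 5, 7, 1, 2, 6, 4).

|D(w)|=10, |Ess(w)|=4:

[(3, 2, 0), (3, 4, 1), (3, 6, 2), (6, 4, 3)]


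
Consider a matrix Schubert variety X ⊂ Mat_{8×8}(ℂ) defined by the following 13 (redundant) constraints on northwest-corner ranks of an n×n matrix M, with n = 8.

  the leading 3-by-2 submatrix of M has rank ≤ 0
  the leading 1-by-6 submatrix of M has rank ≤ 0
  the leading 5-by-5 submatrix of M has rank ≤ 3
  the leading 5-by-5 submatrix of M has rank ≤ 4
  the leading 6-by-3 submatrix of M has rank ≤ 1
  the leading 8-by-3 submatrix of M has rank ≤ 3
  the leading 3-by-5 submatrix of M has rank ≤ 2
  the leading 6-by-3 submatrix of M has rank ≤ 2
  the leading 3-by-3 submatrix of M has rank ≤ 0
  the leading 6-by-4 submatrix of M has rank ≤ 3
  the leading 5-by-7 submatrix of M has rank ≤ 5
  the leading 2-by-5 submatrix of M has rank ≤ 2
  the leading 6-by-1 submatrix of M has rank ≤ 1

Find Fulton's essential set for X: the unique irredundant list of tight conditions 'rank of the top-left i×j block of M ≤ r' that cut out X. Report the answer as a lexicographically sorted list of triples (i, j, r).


Rank table r_w(8×8) implied by the 13 constraints:

  0  0  0  0  0  0  1  1
  0  0  0  1  1  1  2  2
  0  0  0  1  2  2  3  3
  1  1  1  2  3  3  4  4
  1  1  1  2  3  4  5  5
  1  1  1  2  3  4  5  6
  1  2  2  3  4  5  6  7
  1  2  3  4  5  6  7  8

so w = (7, 4, 5, 1, 6, 8, 2, 3).

Rothe diagram D(w) (16 cells), 3 SE-corners (essential conditions):

[(1, 6, 0), (3, 3, 0), (6, 3, 1)]


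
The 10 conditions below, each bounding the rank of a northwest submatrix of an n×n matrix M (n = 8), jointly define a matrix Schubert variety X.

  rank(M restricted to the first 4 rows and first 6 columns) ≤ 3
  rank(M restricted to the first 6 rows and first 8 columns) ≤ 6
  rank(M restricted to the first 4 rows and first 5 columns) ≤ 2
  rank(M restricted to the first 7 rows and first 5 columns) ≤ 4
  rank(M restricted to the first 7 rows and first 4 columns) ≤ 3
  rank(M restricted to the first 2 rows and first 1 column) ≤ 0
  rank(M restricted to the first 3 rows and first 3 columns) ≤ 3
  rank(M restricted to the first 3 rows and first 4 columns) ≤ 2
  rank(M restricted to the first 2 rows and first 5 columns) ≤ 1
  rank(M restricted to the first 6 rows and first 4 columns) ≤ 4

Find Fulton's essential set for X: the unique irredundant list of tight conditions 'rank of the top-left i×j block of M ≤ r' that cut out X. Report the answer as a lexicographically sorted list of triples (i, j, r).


The tightest implied rank at each (i,j), from the 10 conditions:

  i=1: 0 | 1 | 1 | 1 | 1 | 1 | 1 | 1
  i=2: 0 | 1 | 1 | 1 | 1 | 2 | 2 | 2
  i=3: 1 | 2 | 2 | 2 | 2 | 3 | 3 | 3
  i=4: 1 | 2 | 2 | 2 | 2 | 3 | 4 | 4
  i=5: 1 | 2 | 3 | 3 | 3 | 4 | 5 | 5
  i=6: 1 | 2 | 3 | 3 | 4 | 5 | 6 | 6
  i=7: 1 | 2 | 3 | 3 | 4 | 5 | 6 | 7
  i=8: 1 | 2 | 3 | 4 | 5 | 6 | 7 | 8

second differences of R give the permutation w = (2, 6, 1, 7, 3, 5, 8, 4).

D(w) has 10 cells with 4 SE-corners; essential set:

[(2, 1, 0), (2, 5, 1), (4, 5, 2), (7, 4, 3)]


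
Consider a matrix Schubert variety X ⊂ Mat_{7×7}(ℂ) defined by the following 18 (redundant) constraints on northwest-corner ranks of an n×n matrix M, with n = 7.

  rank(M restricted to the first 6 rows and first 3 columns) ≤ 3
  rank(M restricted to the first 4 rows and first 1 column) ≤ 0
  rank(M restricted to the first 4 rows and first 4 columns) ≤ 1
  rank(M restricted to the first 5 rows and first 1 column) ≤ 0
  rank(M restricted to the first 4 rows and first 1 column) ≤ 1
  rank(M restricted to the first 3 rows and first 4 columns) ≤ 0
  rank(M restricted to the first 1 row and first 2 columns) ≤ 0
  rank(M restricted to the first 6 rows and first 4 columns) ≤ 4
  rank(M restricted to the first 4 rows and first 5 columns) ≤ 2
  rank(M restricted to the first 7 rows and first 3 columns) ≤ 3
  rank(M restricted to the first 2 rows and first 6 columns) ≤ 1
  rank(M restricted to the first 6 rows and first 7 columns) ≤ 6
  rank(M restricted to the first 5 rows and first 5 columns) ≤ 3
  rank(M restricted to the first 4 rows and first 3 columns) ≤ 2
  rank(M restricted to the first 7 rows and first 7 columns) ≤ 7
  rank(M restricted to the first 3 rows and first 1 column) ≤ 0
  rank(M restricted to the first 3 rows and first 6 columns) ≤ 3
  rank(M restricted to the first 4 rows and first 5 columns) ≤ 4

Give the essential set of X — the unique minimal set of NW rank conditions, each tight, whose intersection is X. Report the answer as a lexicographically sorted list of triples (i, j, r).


The tightest implied rank at each (i,j), from the 18 conditions:

  row 1: 0 0 0 0 1 1 1
  row 2: 0 0 0 0 1 1 2
  row 3: 0 0 0 0 1 2 3
  row 4: 0 1 1 1 2 3 4
  row 5: 0 1 2 2 3 4 5
  row 6: 1 2 3 3 4 5 6
  row 7: 1 2 3 4 5 6 7

the unique w with this rank table is (5, 7, 6, 2, 3, 1, 4).

3 SE-corners of the 15-cell Rothe diagram give Ess(w):

[(2, 6, 1), (3, 4, 0), (5, 1, 0)]


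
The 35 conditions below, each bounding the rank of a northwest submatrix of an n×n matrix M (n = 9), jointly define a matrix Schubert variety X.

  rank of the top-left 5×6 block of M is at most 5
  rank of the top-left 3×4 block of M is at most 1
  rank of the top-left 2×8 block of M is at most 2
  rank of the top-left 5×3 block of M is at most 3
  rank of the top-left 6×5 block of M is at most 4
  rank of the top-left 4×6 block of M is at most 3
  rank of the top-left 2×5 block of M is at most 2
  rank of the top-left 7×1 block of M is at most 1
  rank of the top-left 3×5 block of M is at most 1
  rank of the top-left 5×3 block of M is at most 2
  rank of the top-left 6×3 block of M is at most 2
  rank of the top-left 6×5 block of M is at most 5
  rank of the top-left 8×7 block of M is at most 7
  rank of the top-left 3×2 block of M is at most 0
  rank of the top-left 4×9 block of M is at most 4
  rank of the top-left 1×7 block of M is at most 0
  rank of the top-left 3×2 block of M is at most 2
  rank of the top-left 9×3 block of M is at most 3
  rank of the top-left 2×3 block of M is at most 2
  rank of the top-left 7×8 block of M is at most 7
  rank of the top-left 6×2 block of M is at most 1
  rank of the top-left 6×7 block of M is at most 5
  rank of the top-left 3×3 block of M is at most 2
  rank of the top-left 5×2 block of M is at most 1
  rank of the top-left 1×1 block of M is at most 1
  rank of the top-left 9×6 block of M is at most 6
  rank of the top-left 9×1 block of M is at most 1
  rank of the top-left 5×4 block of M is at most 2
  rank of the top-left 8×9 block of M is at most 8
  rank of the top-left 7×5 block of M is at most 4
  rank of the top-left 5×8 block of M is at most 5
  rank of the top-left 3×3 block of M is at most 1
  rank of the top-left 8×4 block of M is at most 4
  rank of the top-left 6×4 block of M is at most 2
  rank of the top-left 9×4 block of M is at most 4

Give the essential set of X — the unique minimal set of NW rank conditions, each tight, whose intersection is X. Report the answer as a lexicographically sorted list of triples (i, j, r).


Propagating the 35 rank bounds to every northwest block:

  row 1: 0  0  0  0  0  0  0  1  1
  row 2: 0  0  1  1  1  1  1  2  2
  row 3: 0  0  1  1  1  2  2  3  3
  row 4: 1  1  2  2  2  3  3  4  4
  row 5: 1  1  2  2  3  4  4  5  5
  row 6: 1  1  2  2  3  4  5  6  6
  row 7: 1  2  3  3  4  5  6  7  7
  row 8: 1  2  3  4  5  6  7  8  8
  row 9: 1  2  3  4  5  6  7  8  9

reading off 1-entries of Δ²R: w = (8, 3, 6, 1, 5, 7, 2, 4, 9).

Rothe diagram D(w) (17 cells), 5 SE-corners (essential conditions):

[(1, 7, 0), (3, 2, 0), (3, 5, 1), (6, 2, 1), (6, 4, 2)]


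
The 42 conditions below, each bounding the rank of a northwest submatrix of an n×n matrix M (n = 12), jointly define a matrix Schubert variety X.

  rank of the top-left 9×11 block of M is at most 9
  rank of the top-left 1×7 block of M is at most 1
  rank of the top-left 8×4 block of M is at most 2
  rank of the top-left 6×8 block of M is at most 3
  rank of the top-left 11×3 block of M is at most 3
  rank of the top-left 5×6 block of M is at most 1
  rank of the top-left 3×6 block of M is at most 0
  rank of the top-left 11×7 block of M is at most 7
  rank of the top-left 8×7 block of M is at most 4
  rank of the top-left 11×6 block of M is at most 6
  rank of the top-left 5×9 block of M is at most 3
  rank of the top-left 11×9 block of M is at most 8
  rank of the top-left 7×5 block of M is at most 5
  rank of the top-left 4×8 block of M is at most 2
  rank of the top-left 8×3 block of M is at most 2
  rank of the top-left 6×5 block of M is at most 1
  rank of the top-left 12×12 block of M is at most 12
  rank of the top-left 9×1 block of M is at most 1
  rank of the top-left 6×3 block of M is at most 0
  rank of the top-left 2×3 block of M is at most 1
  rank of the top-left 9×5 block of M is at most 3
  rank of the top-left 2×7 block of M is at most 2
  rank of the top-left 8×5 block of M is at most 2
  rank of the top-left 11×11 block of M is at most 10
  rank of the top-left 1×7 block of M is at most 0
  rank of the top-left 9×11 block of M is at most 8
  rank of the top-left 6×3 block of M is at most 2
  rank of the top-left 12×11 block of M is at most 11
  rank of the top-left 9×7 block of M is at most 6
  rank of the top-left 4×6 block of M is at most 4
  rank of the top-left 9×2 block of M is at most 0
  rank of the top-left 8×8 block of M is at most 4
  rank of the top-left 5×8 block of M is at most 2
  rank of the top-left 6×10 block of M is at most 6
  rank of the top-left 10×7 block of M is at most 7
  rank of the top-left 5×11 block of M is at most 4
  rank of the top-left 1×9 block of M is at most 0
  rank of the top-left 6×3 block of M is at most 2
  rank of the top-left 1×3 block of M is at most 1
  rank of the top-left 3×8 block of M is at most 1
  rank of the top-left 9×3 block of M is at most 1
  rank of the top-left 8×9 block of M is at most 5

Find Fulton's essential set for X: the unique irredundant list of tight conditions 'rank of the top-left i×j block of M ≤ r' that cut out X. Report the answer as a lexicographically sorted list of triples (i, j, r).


Computing R[i][j] = min implied NW-rank bound (n=12, 42 conditions):

  i=1: 0 0 0 0 0 0 0 0 0 1 1 1
  i=2: 0 0 0 0 0 0 1 1 1 2 2 2
  i=3: 0 0 0 0 0 0 1 1 2 3 3 3
  i=4: 0 0 0 1 1 1 2 2 3 4 4 4
  i=5: 0 0 0 1 1 1 2 2 3 4 4 5
  i=6: 0 0 0 1 1 2 3 3 4 5 5 6
  i=7: 0 0 1 2 2 3 4 4 5 6 6 7
  i=8: 0 0 1 2 2 3 4 4 5 6 7 8
  i=9: 0 0 1 2 3 4 5 5 6 7 8 9
  i=10: 1 1 2 3 4 5 6 6 7 8 9 10
  i=11: 1 2 3 4 5 6 7 7 8 9 10 11
  i=12: 1 2 3 4 5 6 7 8 9 10 11 12

giving w = (10, 7, 9, 4, 12, 6, 3, 11, 5, 1, 2, 8) via Δ²R.

Rothe diagram D(w) (44 cells), 11 SE-corners (essential conditions):

[(1, 9, 0), (3, 6, 0), (3, 8, 1), (5, 6, 1), (5, 8, 2), (5, 11, 4), (6, 3, 0), (6, 5, 1), (8, 5, 2), (8, 8, 4), (9, 2, 0)]


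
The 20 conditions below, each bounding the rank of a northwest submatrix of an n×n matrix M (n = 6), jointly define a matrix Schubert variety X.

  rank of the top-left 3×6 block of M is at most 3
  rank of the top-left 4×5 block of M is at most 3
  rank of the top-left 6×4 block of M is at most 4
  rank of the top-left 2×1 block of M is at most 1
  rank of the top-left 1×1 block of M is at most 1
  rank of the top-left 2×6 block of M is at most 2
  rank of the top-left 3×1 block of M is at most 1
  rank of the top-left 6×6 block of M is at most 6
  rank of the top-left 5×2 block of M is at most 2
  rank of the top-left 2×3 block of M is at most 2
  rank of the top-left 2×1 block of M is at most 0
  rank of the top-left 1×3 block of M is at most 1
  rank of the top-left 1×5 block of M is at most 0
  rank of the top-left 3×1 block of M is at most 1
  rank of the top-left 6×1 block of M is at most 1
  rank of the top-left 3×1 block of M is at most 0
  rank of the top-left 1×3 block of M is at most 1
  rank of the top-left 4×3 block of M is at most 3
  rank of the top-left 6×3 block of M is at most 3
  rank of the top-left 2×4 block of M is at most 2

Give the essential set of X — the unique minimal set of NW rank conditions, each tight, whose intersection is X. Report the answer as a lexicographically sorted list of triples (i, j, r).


Rank table r_w(6×6) implied by the 20 constraints:

  R[1]: 0  0  0  0  0  1
  R[2]: 0  1  1  1  1  2
  R[3]: 0  1  2  2  2  3
  R[4]: 1  2  3  3  3  4
  R[5]: 1  2  3  4  4  5
  R[6]: 1  2  3  4  5  6

so w = (6, 2, 3, 1, 4, 5).

ℓ(w)=7; the 2 essential cells (i,j,r):

[(1, 5, 0), (3, 1, 0)]


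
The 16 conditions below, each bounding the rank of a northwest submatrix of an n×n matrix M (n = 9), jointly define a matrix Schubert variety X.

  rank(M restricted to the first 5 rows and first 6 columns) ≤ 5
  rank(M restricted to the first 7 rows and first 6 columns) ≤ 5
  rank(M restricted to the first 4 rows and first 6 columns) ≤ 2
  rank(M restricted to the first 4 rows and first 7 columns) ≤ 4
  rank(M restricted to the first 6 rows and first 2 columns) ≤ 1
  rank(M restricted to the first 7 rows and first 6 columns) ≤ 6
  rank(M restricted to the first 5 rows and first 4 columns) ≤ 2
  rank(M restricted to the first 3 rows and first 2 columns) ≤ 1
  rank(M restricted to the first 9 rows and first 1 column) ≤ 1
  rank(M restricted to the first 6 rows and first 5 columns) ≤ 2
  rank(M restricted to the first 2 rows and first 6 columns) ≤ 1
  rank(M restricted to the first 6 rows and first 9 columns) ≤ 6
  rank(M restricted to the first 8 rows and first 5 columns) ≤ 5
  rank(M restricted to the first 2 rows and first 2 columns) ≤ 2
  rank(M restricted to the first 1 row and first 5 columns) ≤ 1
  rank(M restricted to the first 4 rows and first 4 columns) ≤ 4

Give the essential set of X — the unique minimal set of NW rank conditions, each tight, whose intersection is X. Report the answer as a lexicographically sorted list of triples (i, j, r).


Reconstructing r_w from the 16 given conditions:

  i=1: 1 1 1 1 1 1 1 1 1
  i=2: 1 1 1 1 1 1 2 2 2
  i=3: 1 1 2 2 2 2 3 3 3
  i=4: 1 1 2 2 2 2 3 4 4
  i=5: 1 1 2 2 2 3 4 5 5
  i=6: 1 1 2 2 2 3 4 5 6
  i=7: 1 2 3 3 3 4 5 6 7
  i=8: 1 2 3 4 4 5 6 7 8
  i=9: 1 2 3 4 5 6 7 8 9

hence w(1..9) = (1, 7, 3, 8, 6, 9, 2, 4, 5).

4 SE-corners of the 16-cell Rothe diagram give Ess(w):

[(2, 6, 1), (4, 6, 2), (6, 2, 1), (6, 5, 2)]


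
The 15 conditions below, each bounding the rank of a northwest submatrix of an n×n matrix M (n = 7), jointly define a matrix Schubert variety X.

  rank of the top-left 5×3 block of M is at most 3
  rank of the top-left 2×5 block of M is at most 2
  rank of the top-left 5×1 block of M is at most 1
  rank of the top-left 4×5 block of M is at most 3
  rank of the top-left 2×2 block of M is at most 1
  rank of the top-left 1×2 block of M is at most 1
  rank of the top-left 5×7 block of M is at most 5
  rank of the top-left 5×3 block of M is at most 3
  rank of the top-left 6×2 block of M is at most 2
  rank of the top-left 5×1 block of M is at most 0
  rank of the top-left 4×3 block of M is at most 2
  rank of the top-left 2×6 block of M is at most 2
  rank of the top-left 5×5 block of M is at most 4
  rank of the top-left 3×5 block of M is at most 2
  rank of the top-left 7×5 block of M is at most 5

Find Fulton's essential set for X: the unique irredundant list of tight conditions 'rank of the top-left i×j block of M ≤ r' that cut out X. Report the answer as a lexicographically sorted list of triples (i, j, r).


The tightest implied rank at each (i,j), from the 15 conditions:

  0, 1, 1, 1, 1, 1, 1
  0, 1, 2, 2, 2, 2, 2
  0, 1, 2, 2, 2, 3, 3
  0, 1, 2, 3, 3, 4, 4
  0, 1, 2, 3, 4, 5, 5
  1, 2, 3, 4, 5, 6, 6
  1, 2, 3, 4, 5, 6, 7

hence w(1..7) = (2, 3, 6, 4, 5, 1, 7).

D(w) has 7 cells with 2 SE-corners; essential set:

[(3, 5, 2), (5, 1, 0)]


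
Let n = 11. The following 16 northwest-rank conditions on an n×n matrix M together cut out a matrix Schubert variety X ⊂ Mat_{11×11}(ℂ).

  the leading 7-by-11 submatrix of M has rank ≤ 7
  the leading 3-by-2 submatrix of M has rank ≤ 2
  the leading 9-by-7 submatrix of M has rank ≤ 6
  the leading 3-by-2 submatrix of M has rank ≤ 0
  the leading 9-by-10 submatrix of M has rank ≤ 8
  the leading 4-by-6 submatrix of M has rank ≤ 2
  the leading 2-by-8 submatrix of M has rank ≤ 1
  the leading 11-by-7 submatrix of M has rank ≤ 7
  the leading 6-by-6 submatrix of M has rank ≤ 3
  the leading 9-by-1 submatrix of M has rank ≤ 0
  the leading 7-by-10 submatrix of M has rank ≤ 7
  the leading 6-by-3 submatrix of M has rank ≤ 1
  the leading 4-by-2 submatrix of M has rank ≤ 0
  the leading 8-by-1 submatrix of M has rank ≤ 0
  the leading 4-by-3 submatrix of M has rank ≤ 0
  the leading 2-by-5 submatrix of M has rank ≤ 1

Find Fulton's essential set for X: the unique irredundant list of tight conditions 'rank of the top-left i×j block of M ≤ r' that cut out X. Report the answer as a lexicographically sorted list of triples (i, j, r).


Rank table r_w(11×11) implied by the 16 constraints:

  R[1]: 0, 0, 0, 1, 1, 1, 1, 1, 1, 1, 1
  R[2]: 0, 0, 0, 1, 1, 1, 1, 1, 2, 2, 2
  R[3]: 0, 0, 0, 1, 2, 2, 2, 2, 3, 3, 3
  R[4]: 0, 0, 0, 1, 2, 2, 3, 3, 4, 4, 4
  R[5]: 0, 1, 1, 2, 3, 3, 4, 4, 5, 5, 5
  R[6]: 0, 1, 1, 2, 3, 3, 4, 5, 6, 6, 6
  R[7]: 0, 1, 2, 3, 4, 4, 5, 6, 7, 7, 7
  R[8]: 0, 1, 2, 3, 4, 5, 6, 7, 8, 8, 8
  R[9]: 0, 1, 2, 3, 4, 5, 6, 7, 8, 8, 9
  R[10]: 1, 2, 3, 4, 5, 6, 7, 8, 9, 9, 10
  R[11]: 1, 2, 3, 4, 5, 6, 7, 8, 9, 10, 11

the unique w with this rank table is (4, 9, 5, 7, 2, 8, 3, 6, 11, 1, 10).

Fulton essential set (7 of the 25 Rothe cells):

[(2, 8, 1), (4, 3, 0), (4, 6, 2), (6, 3, 1), (6, 6, 3), (9, 1, 0), (9, 10, 8)]


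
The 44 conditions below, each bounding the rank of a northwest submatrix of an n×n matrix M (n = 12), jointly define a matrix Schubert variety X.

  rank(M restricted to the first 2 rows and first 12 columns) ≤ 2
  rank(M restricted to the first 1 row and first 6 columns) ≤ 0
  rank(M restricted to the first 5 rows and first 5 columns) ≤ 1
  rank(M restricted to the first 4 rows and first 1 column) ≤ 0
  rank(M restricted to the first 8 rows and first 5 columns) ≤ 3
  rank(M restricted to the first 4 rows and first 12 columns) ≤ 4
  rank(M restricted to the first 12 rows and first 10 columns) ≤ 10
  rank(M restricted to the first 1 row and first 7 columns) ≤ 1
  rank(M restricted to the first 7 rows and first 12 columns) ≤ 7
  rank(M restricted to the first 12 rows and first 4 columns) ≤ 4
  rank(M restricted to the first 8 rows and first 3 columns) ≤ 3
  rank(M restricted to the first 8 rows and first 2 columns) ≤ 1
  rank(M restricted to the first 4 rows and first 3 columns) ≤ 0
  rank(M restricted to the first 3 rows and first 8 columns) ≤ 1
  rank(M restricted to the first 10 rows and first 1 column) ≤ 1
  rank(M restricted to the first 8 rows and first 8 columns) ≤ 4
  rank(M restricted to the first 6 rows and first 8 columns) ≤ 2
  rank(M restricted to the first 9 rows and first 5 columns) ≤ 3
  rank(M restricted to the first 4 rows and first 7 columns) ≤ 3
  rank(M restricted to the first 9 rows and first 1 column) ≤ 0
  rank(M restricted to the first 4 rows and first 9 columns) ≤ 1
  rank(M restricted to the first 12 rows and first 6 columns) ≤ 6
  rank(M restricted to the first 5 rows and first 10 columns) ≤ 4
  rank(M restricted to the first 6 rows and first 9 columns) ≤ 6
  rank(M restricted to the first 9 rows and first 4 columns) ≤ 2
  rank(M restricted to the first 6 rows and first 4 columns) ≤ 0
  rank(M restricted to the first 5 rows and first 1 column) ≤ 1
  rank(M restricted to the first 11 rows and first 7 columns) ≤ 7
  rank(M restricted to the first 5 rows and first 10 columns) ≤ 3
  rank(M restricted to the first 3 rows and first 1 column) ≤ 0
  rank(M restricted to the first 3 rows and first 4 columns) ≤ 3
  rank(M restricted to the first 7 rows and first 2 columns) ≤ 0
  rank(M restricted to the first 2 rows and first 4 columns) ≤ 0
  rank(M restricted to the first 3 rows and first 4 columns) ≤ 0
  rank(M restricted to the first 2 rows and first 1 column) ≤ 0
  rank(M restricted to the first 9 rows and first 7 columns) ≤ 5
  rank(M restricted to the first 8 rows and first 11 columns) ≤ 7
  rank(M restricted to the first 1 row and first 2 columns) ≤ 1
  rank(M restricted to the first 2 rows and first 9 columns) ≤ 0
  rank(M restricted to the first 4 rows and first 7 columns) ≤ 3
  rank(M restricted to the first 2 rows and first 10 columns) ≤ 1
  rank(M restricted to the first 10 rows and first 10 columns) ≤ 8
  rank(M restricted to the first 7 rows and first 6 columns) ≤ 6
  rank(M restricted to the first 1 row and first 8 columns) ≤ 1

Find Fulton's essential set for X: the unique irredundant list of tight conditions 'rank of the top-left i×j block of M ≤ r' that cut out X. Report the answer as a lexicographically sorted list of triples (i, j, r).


Propagating the 44 rank bounds to every northwest block:

  0 | 0 | 0 | 0 | 0 | 0 | 0 | 0 | 0 | 1 | 1 | 1
  0 | 0 | 0 | 0 | 0 | 0 | 0 | 0 | 0 | 1 | 2 | 2
  0 | 0 | 0 | 0 | 1 | 1 | 1 | 1 | 1 | 2 | 3 | 3
  0 | 0 | 0 | 0 | 1 | 1 | 1 | 1 | 1 | 2 | 3 | 4
  0 | 0 | 0 | 0 | 1 | 2 | 2 | 2 | 2 | 3 | 4 | 5
  0 | 0 | 0 | 0 | 1 | 2 | 2 | 2 | 3 | 4 | 5 | 6
  0 | 0 | 1 | 1 | 2 | 3 | 3 | 3 | 4 | 5 | 6 | 7
  0 | 1 | 2 | 2 | 3 | 4 | 4 | 4 | 5 | 6 | 7 | 8
  0 | 1 | 2 | 2 | 3 | 4 | 5 | 5 | 6 | 7 | 8 | 9
  1 | 2 | 3 | 3 | 4 | 5 | 6 | 6 | 7 | 8 | 9 | 10
  1 | 2 | 3 | 4 | 5 | 6 | 7 | 7 | 8 | 9 | 10 | 11
  1 | 2 | 3 | 4 | 5 | 6 | 7 | 8 | 9 | 10 | 11 | 12

giving w = (10, 11, 5, 12, 6, 9, 3, 2, 7, 1, 4, 8) via Δ²R.

7 SE-corners of the 45-cell Rothe diagram give Ess(w):

[(2, 9, 0), (4, 9, 1), (6, 4, 0), (6, 8, 2), (7, 2, 0), (9, 1, 0), (9, 4, 2)]


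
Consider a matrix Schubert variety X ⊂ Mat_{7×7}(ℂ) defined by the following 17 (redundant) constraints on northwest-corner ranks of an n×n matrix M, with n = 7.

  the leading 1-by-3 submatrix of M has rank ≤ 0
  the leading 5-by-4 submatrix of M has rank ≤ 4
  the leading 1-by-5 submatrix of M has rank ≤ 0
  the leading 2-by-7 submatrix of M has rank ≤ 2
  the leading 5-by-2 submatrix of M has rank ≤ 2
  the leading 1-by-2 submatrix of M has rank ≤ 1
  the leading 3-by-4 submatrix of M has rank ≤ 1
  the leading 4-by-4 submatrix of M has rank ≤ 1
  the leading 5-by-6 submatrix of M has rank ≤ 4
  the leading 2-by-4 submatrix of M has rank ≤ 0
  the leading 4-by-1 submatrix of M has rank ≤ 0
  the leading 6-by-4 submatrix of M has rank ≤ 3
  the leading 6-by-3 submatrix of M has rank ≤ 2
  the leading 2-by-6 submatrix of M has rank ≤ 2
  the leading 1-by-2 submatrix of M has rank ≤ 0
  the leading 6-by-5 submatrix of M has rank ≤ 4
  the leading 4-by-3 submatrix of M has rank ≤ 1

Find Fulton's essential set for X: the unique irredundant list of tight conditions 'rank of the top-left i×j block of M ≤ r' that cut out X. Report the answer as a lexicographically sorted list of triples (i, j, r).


Recovering R(i,j) via the rank-extension bound from the 17 conditions:

  i=1: 0, 0, 0, 0, 0, 1, 1
  i=2: 0, 0, 0, 0, 1, 2, 2
  i=3: 0, 1, 1, 1, 2, 3, 3
  i=4: 0, 1, 1, 1, 2, 3, 4
  i=5: 1, 2, 2, 2, 3, 4, 5
  i=6: 1, 2, 2, 3, 4, 5, 6
  i=7: 1, 2, 3, 4, 5, 6, 7

second differences of R give the permutation w = (6, 5, 2, 7, 1, 4, 3).

D(w) has 14 cells with 5 SE-corners; essential set:

[(1, 5, 0), (2, 4, 0), (4, 1, 0), (4, 4, 1), (6, 3, 2)]


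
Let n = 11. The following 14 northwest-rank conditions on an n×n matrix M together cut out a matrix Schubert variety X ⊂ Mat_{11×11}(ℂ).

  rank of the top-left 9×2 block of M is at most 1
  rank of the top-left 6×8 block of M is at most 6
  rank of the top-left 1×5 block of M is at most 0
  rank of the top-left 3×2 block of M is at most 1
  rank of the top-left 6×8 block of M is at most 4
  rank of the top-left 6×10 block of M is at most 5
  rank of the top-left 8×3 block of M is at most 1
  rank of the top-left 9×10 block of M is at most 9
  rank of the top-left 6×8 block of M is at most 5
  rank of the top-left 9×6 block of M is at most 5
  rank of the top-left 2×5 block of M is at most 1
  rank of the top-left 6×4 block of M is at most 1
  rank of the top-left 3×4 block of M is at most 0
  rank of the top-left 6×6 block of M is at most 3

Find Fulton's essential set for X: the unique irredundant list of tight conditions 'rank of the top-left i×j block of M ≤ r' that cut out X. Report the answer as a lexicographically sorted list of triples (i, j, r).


Rank table r_w(11×11) implied by the 14 constraints:

  0 0 0 0 0 1 1 1 1 1 1
  0 0 0 0 1 2 2 2 2 2 2
  0 0 0 0 1 2 3 3 3 3 3
  1 1 1 1 2 3 4 4 4 4 4
  1 1 1 1 2 3 4 4 5 5 5
  1 1 1 1 2 3 4 4 5 5 6
  1 1 1 2 3 4 5 5 6 6 7
  1 1 1 2 3 4 5 6 7 7 8
  1 1 2 3 4 5 6 7 8 8 9
  1 2 3 4 5 6 7 8 9 9 10
  1 2 3 4 5 6 7 8 9 10 11

giving w = (6, 5, 7, 1, 9, 11, 4, 8, 3, 2, 10) via Δ²R.

7 SE-corners of the 27-cell Rothe diagram give Ess(w):

[(1, 5, 0), (3, 4, 0), (6, 4, 1), (6, 8, 4), (6, 10, 5), (8, 3, 1), (9, 2, 1)]


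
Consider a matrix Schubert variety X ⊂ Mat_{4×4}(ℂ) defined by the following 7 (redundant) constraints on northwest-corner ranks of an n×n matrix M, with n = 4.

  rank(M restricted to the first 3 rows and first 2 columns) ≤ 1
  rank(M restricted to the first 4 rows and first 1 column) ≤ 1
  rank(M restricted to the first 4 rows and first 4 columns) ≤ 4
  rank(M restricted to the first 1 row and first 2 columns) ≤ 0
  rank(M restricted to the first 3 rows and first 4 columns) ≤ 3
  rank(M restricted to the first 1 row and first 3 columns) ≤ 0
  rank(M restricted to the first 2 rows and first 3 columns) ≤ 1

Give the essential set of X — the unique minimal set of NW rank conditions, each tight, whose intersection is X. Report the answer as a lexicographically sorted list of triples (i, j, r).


Computing R[i][j] = min implied NW-rank bound (n=4, 7 conditions):

  i=1: 0, 0, 0, 1
  i=2: 1, 1, 1, 2
  i=3: 1, 1, 2, 3
  i=4: 1, 2, 3, 4

giving w = (4, 1, 3, 2) via Δ²R.

Rothe diagram D(w) (4 cells), 2 SE-corners (essential conditions):

[(1, 3, 0), (3, 2, 1)]


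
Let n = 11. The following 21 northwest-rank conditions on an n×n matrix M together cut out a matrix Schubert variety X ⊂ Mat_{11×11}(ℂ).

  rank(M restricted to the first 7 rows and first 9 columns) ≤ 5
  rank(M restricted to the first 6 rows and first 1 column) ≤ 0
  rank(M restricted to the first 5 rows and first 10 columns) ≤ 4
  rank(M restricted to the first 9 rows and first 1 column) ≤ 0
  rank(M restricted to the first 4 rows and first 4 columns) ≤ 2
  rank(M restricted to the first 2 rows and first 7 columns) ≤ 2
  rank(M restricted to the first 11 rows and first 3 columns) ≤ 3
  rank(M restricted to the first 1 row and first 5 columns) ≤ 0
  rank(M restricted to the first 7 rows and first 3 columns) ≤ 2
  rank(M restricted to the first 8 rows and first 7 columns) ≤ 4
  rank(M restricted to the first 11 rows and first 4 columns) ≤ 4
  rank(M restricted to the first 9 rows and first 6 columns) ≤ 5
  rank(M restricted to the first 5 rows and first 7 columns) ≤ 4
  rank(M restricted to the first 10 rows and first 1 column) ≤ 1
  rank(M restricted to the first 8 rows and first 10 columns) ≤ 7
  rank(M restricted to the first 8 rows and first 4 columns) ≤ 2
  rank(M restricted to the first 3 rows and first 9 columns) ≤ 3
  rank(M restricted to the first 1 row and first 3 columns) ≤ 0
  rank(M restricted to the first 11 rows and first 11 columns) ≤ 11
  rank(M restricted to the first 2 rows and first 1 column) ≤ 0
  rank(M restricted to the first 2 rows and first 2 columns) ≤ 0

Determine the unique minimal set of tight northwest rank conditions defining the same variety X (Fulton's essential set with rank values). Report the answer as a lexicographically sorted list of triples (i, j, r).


The tightest implied rank at each (i,j), from the 21 conditions:

  i=1: 0 | 0 | 0 | 0 | 0 | 1 | 1 | 1 | 1 | 1 | 1
  i=2: 0 | 0 | 1 | 1 | 1 | 2 | 2 | 2 | 2 | 2 | 2
  i=3: 0 | 1 | 2 | 2 | 2 | 3 | 3 | 3 | 3 | 3 | 3
  i=4: 0 | 1 | 2 | 2 | 3 | 4 | 4 | 4 | 4 | 4 | 4
  i=5: 0 | 1 | 2 | 2 | 3 | 4 | 4 | 4 | 4 | 4 | 5
  i=6: 0 | 1 | 2 | 2 | 3 | 4 | 4 | 5 | 5 | 5 | 6
  i=7: 0 | 1 | 2 | 2 | 3 | 4 | 4 | 5 | 5 | 6 | 7
  i=8: 0 | 1 | 2 | 2 | 3 | 4 | 4 | 5 | 6 | 7 | 8
  i=9: 0 | 1 | 2 | 3 | 4 | 5 | 5 | 6 | 7 | 8 | 9
  i=10: 1 | 2 | 3 | 4 | 5 | 6 | 6 | 7 | 8 | 9 | 10
  i=11: 1 | 2 | 3 | 4 | 5 | 6 | 7 | 8 | 9 | 10 | 11

the unique w with this rank table is (6, 3, 2, 5, 11, 8, 10, 9, 4, 1, 7).

D(w) has 27 cells with 7 SE-corners; essential set:

[(1, 5, 0), (2, 2, 0), (5, 10, 4), (7, 9, 5), (8, 4, 2), (8, 7, 4), (9, 1, 0)]


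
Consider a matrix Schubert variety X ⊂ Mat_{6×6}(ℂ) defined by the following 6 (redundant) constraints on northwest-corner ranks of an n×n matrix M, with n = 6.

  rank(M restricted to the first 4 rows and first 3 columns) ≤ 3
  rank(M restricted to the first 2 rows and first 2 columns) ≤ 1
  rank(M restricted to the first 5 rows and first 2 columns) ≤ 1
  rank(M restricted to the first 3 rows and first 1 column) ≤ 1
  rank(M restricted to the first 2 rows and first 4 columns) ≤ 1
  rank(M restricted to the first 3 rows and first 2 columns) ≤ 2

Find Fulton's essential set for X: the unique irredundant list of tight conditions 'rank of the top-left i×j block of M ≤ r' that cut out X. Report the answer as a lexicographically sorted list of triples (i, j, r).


Reconstructing r_w from the 6 given conditions:

  1  1  1  1  1  1
  1  1  1  1  2  2
  1  1  2  2  3  3
  1  1  2  3  4  4
  1  1  2  3  4  5
  1  2  3  4  5  6

second differences of R give the permutation w = (1, 5, 3, 4, 6, 2).

Rothe diagram D(w) (6 cells), 2 SE-corners (essential conditions):

[(2, 4, 1), (5, 2, 1)]


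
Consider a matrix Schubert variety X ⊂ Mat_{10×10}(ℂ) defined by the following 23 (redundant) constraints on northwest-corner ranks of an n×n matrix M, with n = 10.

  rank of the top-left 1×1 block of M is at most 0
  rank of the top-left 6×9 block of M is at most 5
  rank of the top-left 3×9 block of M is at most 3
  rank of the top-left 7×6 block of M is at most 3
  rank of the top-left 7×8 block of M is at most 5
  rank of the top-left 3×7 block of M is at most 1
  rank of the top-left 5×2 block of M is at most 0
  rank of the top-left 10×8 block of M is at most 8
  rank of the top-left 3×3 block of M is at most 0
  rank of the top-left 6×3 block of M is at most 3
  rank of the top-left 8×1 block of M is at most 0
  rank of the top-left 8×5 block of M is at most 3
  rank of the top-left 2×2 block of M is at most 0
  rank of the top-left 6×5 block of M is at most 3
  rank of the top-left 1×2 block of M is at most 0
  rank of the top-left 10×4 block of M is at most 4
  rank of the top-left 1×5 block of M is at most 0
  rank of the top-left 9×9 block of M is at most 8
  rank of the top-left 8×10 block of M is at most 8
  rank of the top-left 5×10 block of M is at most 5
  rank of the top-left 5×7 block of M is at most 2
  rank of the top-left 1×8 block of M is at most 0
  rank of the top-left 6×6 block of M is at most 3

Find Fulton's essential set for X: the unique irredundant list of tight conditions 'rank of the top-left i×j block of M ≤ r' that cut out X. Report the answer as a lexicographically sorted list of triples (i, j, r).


Recovering R(i,j) via the rank-extension bound from the 23 conditions:

  i=1: 0  0  0  0  0  0  0  0  1  1
  i=2: 0  0  0  1  1  1  1  1  2  2
  i=3: 0  0  0  1  1  1  1  2  3  3
  i=4: 0  0  1  2  2  2  2  3  4  4
  i=5: 0  0  1  2  2  2  2  3  4  5
  i=6: 0  1  2  3  3  3  3  4  5  6
  i=7: 0  1  2  3  3  3  4  5  6  7
  i=8: 0  1  2  3  3  4  5  6  7  8
  i=9: 1  2  3  4  4  5  6  7  8  9
  i=10: 1  2  3  4  5  6  7  8  9  10

giving w = (9, 4, 8, 3, 10, 2, 7, 6, 1, 5) via Δ²R.

D(w) has 30 cells with 8 SE-corners; essential set:

[(1, 8, 0), (3, 3, 0), (3, 7, 1), (5, 2, 0), (5, 7, 2), (7, 6, 3), (8, 1, 0), (8, 5, 3)]


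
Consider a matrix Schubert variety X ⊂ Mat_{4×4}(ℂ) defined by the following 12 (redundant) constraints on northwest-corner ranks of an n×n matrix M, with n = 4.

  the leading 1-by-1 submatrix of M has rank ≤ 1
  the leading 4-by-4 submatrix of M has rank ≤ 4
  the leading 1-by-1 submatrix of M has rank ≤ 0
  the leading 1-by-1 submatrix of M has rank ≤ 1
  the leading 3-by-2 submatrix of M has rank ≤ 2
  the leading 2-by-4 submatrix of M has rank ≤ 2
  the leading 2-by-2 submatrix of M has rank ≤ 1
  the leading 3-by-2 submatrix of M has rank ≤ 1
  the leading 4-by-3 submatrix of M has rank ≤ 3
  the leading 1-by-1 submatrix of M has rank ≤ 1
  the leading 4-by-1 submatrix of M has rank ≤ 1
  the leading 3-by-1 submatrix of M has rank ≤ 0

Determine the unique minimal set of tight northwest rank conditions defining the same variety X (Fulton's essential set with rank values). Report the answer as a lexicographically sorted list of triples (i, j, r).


The tightest implied rank at each (i,j), from the 12 conditions:

  i=1: 0 1 1 1
  i=2: 0 1 2 2
  i=3: 0 1 2 3
  i=4: 1 2 3 4

reading off 1-entries of Δ²R: w = (2, 3, 4, 1).

D(w) has 3 cells with 1 SE-corner; essential set:

[(3, 1, 0)]


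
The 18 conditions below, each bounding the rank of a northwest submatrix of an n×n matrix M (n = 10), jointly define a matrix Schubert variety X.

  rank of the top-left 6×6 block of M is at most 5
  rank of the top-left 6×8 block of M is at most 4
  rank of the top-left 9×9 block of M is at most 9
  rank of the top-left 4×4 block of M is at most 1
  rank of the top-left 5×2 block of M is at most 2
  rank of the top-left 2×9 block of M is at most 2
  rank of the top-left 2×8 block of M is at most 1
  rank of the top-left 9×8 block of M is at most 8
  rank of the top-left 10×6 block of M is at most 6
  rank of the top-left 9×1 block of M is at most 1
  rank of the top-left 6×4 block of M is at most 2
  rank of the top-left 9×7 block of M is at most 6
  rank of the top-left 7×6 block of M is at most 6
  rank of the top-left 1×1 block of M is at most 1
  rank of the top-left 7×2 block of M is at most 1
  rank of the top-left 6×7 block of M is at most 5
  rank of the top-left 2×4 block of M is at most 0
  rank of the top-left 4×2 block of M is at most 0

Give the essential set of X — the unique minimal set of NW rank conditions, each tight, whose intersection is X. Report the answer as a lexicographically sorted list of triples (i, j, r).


Rank table r_w(10×10) implied by the 18 constraints:

  i=1: 0 0 0 0 1 1 1 1 1 1
  i=2: 0 0 0 0 1 1 1 1 2 2
  i=3: 0 0 1 1 2 2 2 2 3 3
  i=4: 0 0 1 1 2 3 3 3 4 4
  i=5: 1 1 2 2 3 4 4 4 5 5
  i=6: 1 1 2 2 3 4 4 4 5 6
  i=7: 1 1 2 3 4 5 5 5 6 7
  i=8: 1 2 3 4 5 6 6 6 7 8
  i=9: 1 2 3 4 5 6 6 7 8 9
  i=10: 1 2 3 4 5 6 7 8 9 10

hence w(1..10) = (5, 9, 3, 6, 1, 10, 4, 2, 8, 7).

D(w) has 22 cells with 8 SE-corners; essential set:

[(2, 4, 0), (2, 8, 1), (4, 2, 0), (4, 4, 1), (6, 4, 2), (6, 8, 4), (7, 2, 1), (9, 7, 6)]
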